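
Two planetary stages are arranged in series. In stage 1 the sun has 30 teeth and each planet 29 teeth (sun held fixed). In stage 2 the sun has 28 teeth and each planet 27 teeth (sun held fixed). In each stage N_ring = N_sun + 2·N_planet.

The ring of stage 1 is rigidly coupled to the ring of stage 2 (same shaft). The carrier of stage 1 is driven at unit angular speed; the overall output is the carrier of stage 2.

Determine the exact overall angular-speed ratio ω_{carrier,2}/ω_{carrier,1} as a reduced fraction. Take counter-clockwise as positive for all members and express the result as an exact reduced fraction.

Stage 1: N_ring = 30 + 2·29 = 88
Stage 1: 30(ω_s−ω_c) = −88(ω_r−ω_c),  ω_s=0, ω_c=1
Stage 1: ω_r = 1 − (30/88)(0−1) = 59/44
  ⇒ ω_r¹/ω_c¹ = 59/44
Stage 2: N_ring = 28 + 2·27 = 82
Stage 2: 28(ω_s−ω_c) = −82(ω_r−ω_c),  ω_s=0, ω_r=1
Stage 2: 28(0−ω_c) = −82(1−ω_c)  ⇒  110ω_c = 82  ⇒  ω_c = 41/55
  ⇒ ω_c²/ω_r² = 41/55
Coupling ω_r² = ω_r¹ ⇒ overall = 59/44 × 41/55 = 2419/2420

2419/2420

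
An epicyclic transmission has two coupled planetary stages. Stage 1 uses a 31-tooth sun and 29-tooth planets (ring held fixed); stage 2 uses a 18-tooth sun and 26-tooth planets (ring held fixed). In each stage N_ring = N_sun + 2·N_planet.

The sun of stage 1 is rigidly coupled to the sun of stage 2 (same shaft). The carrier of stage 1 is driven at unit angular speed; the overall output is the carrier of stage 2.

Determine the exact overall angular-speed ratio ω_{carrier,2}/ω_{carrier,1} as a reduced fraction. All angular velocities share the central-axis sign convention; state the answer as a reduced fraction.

Stage 1: N_ring = 31 + 2·29 = 89
Stage 1: 31(ω_s−ω_c) = −89(ω_r−ω_c),  ω_r=0, ω_c=1
Stage 1: ω_s = 1 − (89/31)(0−1) = 120/31
  ⇒ ω_s¹/ω_c¹ = 120/31
Stage 2: N_ring = 18 + 2·26 = 70
Stage 2: 18(ω_s−ω_c) = −70(ω_r−ω_c),  ω_r=0, ω_s=1
Stage 2: 18(1−ω_c) = −70(0−ω_c)  ⇒  88ω_c = 18  ⇒  ω_c = 9/44
  ⇒ ω_c²/ω_s² = 9/44
Coupling ω_s² = ω_s¹ ⇒ overall = 120/31 × 9/44 = 270/341

270/341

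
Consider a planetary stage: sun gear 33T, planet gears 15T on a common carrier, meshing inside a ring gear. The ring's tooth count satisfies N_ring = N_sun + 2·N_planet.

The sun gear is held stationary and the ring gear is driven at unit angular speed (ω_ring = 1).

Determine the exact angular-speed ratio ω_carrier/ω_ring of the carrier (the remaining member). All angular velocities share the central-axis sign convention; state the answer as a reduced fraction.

N_ring = 33 + 2·15 = 63
33(ω_s−ω_c) = −63(ω_r−ω_c),  ω_s=0, ω_r=1
33(0−ω_c) = −63(1−ω_c)  ⇒  96ω_c = 63  ⇒  ω_c = 21/32
ω_c/ω_r = 21/32

21/32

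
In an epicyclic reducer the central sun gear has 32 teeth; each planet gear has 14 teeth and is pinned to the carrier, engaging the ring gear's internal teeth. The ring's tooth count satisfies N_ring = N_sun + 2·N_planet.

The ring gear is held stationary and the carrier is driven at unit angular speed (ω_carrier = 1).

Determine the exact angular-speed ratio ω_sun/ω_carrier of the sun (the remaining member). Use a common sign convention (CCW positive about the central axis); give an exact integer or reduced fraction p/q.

N_ring = 32 + 2·14 = 60
32(ω_s−ω_c) = −60(ω_r−ω_c),  ω_r=0, ω_c=1
ω_s = 1 − (60/32)(0−1) = 23/8
ω_s/ω_c = 23/8

23/8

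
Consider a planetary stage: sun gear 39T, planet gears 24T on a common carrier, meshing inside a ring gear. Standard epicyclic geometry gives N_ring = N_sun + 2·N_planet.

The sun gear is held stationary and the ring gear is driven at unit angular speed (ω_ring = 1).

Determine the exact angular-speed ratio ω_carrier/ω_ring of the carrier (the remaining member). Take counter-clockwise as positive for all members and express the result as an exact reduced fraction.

29/42

N_ring = 39 + 2·24 = 87
39(ω_s−ω_c) = −87(ω_r−ω_c),  ω_s=0, ω_r=1
39(0−ω_c) = −87(1−ω_c)  ⇒  126ω_c = 87  ⇒  ω_c = 29/42
ω_c/ω_r = 29/42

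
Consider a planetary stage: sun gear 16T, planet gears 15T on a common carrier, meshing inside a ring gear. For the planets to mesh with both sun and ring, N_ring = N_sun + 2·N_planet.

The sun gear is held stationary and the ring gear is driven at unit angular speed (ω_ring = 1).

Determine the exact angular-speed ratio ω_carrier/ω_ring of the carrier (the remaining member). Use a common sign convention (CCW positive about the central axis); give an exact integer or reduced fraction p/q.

N_ring = 16 + 2·15 = 46
16(ω_s−ω_c) = −46(ω_r−ω_c),  ω_s=0, ω_r=1
16(0−ω_c) = −46(1−ω_c)  ⇒  62ω_c = 46  ⇒  ω_c = 23/31
ω_c/ω_r = 23/31

23/31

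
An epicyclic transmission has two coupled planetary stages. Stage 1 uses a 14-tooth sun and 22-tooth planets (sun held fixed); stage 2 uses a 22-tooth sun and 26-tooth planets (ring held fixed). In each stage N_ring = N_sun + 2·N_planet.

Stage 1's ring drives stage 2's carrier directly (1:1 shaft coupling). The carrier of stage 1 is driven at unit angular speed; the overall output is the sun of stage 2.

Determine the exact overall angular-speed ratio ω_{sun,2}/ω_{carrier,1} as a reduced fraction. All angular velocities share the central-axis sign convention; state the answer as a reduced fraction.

1728/319

Stage 1: N_ring = 14 + 2·22 = 58
Stage 1: 14(ω_s−ω_c) = −58(ω_r−ω_c),  ω_s=0, ω_c=1
Stage 1: ω_r = 1 − (14/58)(0−1) = 36/29
  ⇒ ω_r¹/ω_c¹ = 36/29
Stage 2: N_ring = 22 + 2·26 = 74
Stage 2: 22(ω_s−ω_c) = −74(ω_r−ω_c),  ω_r=0, ω_c=1
Stage 2: ω_s = 1 − (74/22)(0−1) = 48/11
  ⇒ ω_s²/ω_c² = 48/11
Coupling ω_c² = ω_r¹ ⇒ overall = 36/29 × 48/11 = 1728/319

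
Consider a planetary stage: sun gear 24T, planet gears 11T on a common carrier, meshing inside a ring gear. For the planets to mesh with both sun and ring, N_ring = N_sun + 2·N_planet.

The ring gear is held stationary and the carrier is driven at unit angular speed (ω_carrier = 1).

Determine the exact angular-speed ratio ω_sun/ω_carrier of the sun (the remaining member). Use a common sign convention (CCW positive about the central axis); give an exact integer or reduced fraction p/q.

35/12

N_ring = 24 + 2·11 = 46
24(ω_s−ω_c) = −46(ω_r−ω_c),  ω_r=0, ω_c=1
ω_s = 1 − (46/24)(0−1) = 35/12
ω_s/ω_c = 35/12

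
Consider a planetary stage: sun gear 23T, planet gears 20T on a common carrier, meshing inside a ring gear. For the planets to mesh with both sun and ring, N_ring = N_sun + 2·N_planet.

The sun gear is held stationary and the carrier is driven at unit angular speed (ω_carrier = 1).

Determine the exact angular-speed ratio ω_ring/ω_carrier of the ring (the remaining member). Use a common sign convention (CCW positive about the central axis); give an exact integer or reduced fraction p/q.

N_ring = 23 + 2·20 = 63
23(ω_s−ω_c) = −63(ω_r−ω_c),  ω_s=0, ω_c=1
ω_r = 1 − (23/63)(0−1) = 86/63
ω_r/ω_c = 86/63

86/63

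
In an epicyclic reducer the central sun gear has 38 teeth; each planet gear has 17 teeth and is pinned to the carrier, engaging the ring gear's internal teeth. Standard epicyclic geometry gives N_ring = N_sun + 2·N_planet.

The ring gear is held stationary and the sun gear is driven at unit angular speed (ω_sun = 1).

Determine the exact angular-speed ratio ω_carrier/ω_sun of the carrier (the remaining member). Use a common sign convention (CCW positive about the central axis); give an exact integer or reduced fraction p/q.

N_ring = 38 + 2·17 = 72
38(ω_s−ω_c) = −72(ω_r−ω_c),  ω_r=0, ω_s=1
38(1−ω_c) = −72(0−ω_c)  ⇒  110ω_c = 38  ⇒  ω_c = 19/55
ω_c/ω_s = 19/55

19/55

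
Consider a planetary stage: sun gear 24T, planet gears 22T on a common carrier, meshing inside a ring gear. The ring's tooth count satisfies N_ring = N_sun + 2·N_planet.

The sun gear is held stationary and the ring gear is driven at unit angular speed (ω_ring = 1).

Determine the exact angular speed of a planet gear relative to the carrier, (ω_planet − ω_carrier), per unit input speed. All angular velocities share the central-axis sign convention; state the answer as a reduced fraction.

N_ring = 24 + 2·22 = 68
24(ω_s−ω_c) = −68(ω_r−ω_c),  ω_s=0, ω_r=1
24(0−ω_c) = −68(1−ω_c)  ⇒  92ω_c = 68  ⇒  ω_c = 17/23
sun–planet: 24·(0−17/23) = −22·(ω_p−ω_c)  ⇒  ω_p−ω_c = −(24/22)·(-17/23) = 204/253

204/253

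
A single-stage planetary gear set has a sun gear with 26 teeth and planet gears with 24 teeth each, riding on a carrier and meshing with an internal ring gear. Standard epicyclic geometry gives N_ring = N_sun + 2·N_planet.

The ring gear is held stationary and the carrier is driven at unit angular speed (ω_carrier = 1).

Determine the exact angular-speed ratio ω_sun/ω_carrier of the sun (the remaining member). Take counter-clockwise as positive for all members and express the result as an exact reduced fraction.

N_ring = 26 + 2·24 = 74
26(ω_s−ω_c) = −74(ω_r−ω_c),  ω_r=0, ω_c=1
ω_s = 1 − (74/26)(0−1) = 50/13
ω_s/ω_c = 50/13

50/13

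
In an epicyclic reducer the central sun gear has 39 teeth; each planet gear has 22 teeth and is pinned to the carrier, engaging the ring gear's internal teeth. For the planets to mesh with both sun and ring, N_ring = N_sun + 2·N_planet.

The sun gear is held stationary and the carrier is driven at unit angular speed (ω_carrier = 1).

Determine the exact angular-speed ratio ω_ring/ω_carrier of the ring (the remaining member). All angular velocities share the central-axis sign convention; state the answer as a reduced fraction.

N_ring = 39 + 2·22 = 83
39(ω_s−ω_c) = −83(ω_r−ω_c),  ω_s=0, ω_c=1
ω_r = 1 − (39/83)(0−1) = 122/83
ω_r/ω_c = 122/83

122/83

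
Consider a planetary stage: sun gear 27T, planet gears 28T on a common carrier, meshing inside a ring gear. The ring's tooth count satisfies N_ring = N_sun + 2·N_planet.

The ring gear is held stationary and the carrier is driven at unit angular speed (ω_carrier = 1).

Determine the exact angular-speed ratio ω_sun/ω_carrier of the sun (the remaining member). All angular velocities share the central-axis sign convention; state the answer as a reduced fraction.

110/27

N_ring = 27 + 2·28 = 83
27(ω_s−ω_c) = −83(ω_r−ω_c),  ω_r=0, ω_c=1
ω_s = 1 − (83/27)(0−1) = 110/27
ω_s/ω_c = 110/27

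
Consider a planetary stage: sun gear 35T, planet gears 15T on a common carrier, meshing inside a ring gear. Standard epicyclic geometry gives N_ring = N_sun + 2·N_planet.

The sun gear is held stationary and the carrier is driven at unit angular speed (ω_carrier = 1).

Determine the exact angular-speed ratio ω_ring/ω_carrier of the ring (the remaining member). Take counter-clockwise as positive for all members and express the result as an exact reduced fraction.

N_ring = 35 + 2·15 = 65
35(ω_s−ω_c) = −65(ω_r−ω_c),  ω_s=0, ω_c=1
ω_r = 1 − (35/65)(0−1) = 20/13
ω_r/ω_c = 20/13

20/13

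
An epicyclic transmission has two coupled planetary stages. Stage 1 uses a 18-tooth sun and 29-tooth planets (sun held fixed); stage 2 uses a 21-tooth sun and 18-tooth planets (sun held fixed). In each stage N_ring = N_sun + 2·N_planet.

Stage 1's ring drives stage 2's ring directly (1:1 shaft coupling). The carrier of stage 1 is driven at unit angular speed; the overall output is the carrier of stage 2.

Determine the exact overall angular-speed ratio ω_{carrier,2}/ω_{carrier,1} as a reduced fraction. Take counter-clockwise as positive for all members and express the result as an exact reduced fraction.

47/52

Stage 1: N_ring = 18 + 2·29 = 76
Stage 1: 18(ω_s−ω_c) = −76(ω_r−ω_c),  ω_s=0, ω_c=1
Stage 1: ω_r = 1 − (18/76)(0−1) = 47/38
  ⇒ ω_r¹/ω_c¹ = 47/38
Stage 2: N_ring = 21 + 2·18 = 57
Stage 2: 21(ω_s−ω_c) = −57(ω_r−ω_c),  ω_s=0, ω_r=1
Stage 2: 21(0−ω_c) = −57(1−ω_c)  ⇒  78ω_c = 57  ⇒  ω_c = 19/26
  ⇒ ω_c²/ω_r² = 19/26
Coupling ω_r² = ω_r¹ ⇒ overall = 47/38 × 19/26 = 47/52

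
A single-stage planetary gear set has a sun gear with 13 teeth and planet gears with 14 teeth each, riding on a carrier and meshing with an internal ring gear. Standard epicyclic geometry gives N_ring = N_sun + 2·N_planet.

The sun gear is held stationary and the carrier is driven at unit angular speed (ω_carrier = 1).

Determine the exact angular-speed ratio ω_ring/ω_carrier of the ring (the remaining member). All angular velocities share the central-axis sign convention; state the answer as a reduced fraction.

N_ring = 13 + 2·14 = 41
13(ω_s−ω_c) = −41(ω_r−ω_c),  ω_s=0, ω_c=1
ω_r = 1 − (13/41)(0−1) = 54/41
ω_r/ω_c = 54/41

54/41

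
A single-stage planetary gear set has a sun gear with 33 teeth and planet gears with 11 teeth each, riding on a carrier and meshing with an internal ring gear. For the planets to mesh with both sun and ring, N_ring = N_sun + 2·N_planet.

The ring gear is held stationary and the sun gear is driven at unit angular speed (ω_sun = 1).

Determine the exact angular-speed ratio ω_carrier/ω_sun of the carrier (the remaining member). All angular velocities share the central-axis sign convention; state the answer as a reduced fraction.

3/8

N_ring = 33 + 2·11 = 55
33(ω_s−ω_c) = −55(ω_r−ω_c),  ω_r=0, ω_s=1
33(1−ω_c) = −55(0−ω_c)  ⇒  88ω_c = 33  ⇒  ω_c = 3/8
ω_c/ω_s = 3/8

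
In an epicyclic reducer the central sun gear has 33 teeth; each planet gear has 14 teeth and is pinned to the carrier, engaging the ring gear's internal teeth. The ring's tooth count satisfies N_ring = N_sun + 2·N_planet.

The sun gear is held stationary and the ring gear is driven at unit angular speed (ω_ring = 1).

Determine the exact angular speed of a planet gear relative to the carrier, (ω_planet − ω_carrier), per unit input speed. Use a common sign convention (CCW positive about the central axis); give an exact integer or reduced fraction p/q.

2013/1316

N_ring = 33 + 2·14 = 61
33(ω_s−ω_c) = −61(ω_r−ω_c),  ω_s=0, ω_r=1
33(0−ω_c) = −61(1−ω_c)  ⇒  94ω_c = 61  ⇒  ω_c = 61/94
sun–planet: 33·(0−61/94) = −14·(ω_p−ω_c)  ⇒  ω_p−ω_c = −(33/14)·(-61/94) = 2013/1316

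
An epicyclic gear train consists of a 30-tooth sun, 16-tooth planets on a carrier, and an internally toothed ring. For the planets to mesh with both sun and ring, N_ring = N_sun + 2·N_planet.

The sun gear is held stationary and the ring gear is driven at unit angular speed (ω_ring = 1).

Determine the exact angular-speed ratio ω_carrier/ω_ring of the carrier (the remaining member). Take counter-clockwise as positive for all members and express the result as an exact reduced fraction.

N_ring = 30 + 2·16 = 62
30(ω_s−ω_c) = −62(ω_r−ω_c),  ω_s=0, ω_r=1
30(0−ω_c) = −62(1−ω_c)  ⇒  92ω_c = 62  ⇒  ω_c = 31/46
ω_c/ω_r = 31/46

31/46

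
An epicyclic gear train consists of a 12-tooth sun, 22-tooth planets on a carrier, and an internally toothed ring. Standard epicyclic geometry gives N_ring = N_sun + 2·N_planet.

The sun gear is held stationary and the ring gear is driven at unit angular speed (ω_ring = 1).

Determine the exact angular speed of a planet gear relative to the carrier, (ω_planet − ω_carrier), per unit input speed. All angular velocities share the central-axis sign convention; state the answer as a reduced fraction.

84/187

N_ring = 12 + 2·22 = 56
12(ω_s−ω_c) = −56(ω_r−ω_c),  ω_s=0, ω_r=1
12(0−ω_c) = −56(1−ω_c)  ⇒  68ω_c = 56  ⇒  ω_c = 14/17
sun–planet: 12·(0−14/17) = −22·(ω_p−ω_c)  ⇒  ω_p−ω_c = −(12/22)·(-14/17) = 84/187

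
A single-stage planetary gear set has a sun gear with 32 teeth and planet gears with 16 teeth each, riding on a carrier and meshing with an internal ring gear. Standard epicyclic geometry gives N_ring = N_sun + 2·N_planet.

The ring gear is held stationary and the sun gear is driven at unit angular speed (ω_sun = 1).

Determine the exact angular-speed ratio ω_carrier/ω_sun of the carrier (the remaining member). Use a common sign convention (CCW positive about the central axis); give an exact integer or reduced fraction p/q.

1/3

N_ring = 32 + 2·16 = 64
32(ω_s−ω_c) = −64(ω_r−ω_c),  ω_r=0, ω_s=1
32(1−ω_c) = −64(0−ω_c)  ⇒  96ω_c = 32  ⇒  ω_c = 1/3
ω_c/ω_s = 1/3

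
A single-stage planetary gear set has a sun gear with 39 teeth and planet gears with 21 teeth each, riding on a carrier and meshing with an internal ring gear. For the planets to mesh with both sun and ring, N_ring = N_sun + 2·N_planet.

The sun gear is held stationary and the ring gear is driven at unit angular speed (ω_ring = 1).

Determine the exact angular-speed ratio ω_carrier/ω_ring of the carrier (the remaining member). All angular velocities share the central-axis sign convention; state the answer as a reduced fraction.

27/40

N_ring = 39 + 2·21 = 81
39(ω_s−ω_c) = −81(ω_r−ω_c),  ω_s=0, ω_r=1
39(0−ω_c) = −81(1−ω_c)  ⇒  120ω_c = 81  ⇒  ω_c = 27/40
ω_c/ω_r = 27/40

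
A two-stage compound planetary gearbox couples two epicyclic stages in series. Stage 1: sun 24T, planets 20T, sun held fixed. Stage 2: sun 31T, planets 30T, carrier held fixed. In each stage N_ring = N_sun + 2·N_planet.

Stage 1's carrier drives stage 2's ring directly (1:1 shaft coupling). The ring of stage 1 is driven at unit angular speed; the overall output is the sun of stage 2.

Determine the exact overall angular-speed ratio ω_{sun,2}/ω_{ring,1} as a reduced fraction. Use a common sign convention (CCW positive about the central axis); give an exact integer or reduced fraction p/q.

-728/341

Stage 1: N_ring = 24 + 2·20 = 64
Stage 1: 24(ω_s−ω_c) = −64(ω_r−ω_c),  ω_s=0, ω_r=1
Stage 1: 24(0−ω_c) = −64(1−ω_c)  ⇒  88ω_c = 64  ⇒  ω_c = 8/11
  ⇒ ω_c¹/ω_r¹ = 8/11
Stage 2: N_ring = 31 + 2·30 = 91
Stage 2: 31(ω_s−ω_c) = −91(ω_r−ω_c),  ω_c=0, ω_r=1
Stage 2: ω_s = 0 − (91/31)(1−0) = -91/31
  ⇒ ω_s²/ω_r² = -91/31
Coupling ω_r² = ω_c¹ ⇒ overall = 8/11 × -91/31 = -728/341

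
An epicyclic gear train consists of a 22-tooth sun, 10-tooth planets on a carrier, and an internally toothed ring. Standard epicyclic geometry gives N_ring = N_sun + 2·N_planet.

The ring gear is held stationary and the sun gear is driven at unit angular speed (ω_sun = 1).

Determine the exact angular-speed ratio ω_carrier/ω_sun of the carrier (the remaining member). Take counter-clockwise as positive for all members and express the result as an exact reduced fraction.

11/32

N_ring = 22 + 2·10 = 42
22(ω_s−ω_c) = −42(ω_r−ω_c),  ω_r=0, ω_s=1
22(1−ω_c) = −42(0−ω_c)  ⇒  64ω_c = 22  ⇒  ω_c = 11/32
ω_c/ω_s = 11/32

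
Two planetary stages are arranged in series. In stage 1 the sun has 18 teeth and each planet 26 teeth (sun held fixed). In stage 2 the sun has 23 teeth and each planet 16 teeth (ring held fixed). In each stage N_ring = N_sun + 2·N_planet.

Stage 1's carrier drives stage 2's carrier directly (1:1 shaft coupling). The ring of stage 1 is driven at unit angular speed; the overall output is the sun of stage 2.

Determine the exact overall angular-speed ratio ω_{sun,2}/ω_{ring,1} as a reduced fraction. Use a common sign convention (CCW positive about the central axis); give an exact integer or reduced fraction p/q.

1365/506

Stage 1: N_ring = 18 + 2·26 = 70
Stage 1: 18(ω_s−ω_c) = −70(ω_r−ω_c),  ω_s=0, ω_r=1
Stage 1: 18(0−ω_c) = −70(1−ω_c)  ⇒  88ω_c = 70  ⇒  ω_c = 35/44
  ⇒ ω_c¹/ω_r¹ = 35/44
Stage 2: N_ring = 23 + 2·16 = 55
Stage 2: 23(ω_s−ω_c) = −55(ω_r−ω_c),  ω_r=0, ω_c=1
Stage 2: ω_s = 1 − (55/23)(0−1) = 78/23
  ⇒ ω_s²/ω_c² = 78/23
Coupling ω_c² = ω_c¹ ⇒ overall = 35/44 × 78/23 = 1365/506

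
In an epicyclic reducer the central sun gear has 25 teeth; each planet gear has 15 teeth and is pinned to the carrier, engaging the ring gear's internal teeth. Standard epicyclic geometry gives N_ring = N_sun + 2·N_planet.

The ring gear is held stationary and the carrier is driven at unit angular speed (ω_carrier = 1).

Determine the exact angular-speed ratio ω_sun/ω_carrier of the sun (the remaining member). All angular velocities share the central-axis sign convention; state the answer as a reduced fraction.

N_ring = 25 + 2·15 = 55
25(ω_s−ω_c) = −55(ω_r−ω_c),  ω_r=0, ω_c=1
ω_s = 1 − (55/25)(0−1) = 16/5
ω_s/ω_c = 16/5

16/5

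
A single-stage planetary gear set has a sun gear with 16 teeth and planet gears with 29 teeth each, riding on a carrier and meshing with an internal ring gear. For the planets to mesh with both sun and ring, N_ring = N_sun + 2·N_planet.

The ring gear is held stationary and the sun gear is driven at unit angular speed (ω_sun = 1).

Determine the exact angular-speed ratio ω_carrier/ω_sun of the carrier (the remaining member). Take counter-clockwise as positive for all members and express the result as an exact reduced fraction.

8/45

N_ring = 16 + 2·29 = 74
16(ω_s−ω_c) = −74(ω_r−ω_c),  ω_r=0, ω_s=1
16(1−ω_c) = −74(0−ω_c)  ⇒  90ω_c = 16  ⇒  ω_c = 8/45
ω_c/ω_s = 8/45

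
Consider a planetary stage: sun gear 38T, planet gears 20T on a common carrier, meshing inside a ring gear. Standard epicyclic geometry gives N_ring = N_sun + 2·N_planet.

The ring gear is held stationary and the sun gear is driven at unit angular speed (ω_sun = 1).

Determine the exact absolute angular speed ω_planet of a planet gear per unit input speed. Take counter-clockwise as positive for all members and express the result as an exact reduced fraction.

-19/20

N_ring = 38 + 2·20 = 78
38(ω_s−ω_c) = −78(ω_r−ω_c),  ω_r=0, ω_s=1
38(1−ω_c) = −78(0−ω_c)  ⇒  116ω_c = 38  ⇒  ω_c = 19/58
sun–planet: 38·(1−19/58) = −20·(ω_p−ω_c)  ⇒  ω_p−ω_c = −(38/20)·(39/58) = -741/580
ω_p = 19/58 − 741/580 = -19/20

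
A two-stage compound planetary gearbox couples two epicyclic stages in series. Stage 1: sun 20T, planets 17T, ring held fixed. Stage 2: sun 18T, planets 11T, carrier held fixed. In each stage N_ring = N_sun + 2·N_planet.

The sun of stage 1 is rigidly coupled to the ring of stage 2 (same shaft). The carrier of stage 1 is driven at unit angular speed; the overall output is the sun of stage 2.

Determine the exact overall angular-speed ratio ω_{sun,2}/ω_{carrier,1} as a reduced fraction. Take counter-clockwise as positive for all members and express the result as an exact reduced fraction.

-74/9

Stage 1: N_ring = 20 + 2·17 = 54
Stage 1: 20(ω_s−ω_c) = −54(ω_r−ω_c),  ω_r=0, ω_c=1
Stage 1: ω_s = 1 − (54/20)(0−1) = 37/10
  ⇒ ω_s¹/ω_c¹ = 37/10
Stage 2: N_ring = 18 + 2·11 = 40
Stage 2: 18(ω_s−ω_c) = −40(ω_r−ω_c),  ω_c=0, ω_r=1
Stage 2: ω_s = 0 − (40/18)(1−0) = -20/9
  ⇒ ω_s²/ω_r² = -20/9
Coupling ω_r² = ω_s¹ ⇒ overall = 37/10 × -20/9 = -74/9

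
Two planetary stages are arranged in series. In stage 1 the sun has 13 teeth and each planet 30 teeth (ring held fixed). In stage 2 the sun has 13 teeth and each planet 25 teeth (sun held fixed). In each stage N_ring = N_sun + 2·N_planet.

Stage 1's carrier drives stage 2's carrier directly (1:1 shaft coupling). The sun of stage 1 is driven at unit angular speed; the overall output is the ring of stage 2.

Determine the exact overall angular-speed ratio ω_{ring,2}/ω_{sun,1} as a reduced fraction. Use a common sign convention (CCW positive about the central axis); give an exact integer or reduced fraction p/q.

Stage 1: N_ring = 13 + 2·30 = 73
Stage 1: 13(ω_s−ω_c) = −73(ω_r−ω_c),  ω_r=0, ω_s=1
Stage 1: 13(1−ω_c) = −73(0−ω_c)  ⇒  86ω_c = 13  ⇒  ω_c = 13/86
  ⇒ ω_c¹/ω_s¹ = 13/86
Stage 2: N_ring = 13 + 2·25 = 63
Stage 2: 13(ω_s−ω_c) = −63(ω_r−ω_c),  ω_s=0, ω_c=1
Stage 2: ω_r = 1 − (13/63)(0−1) = 76/63
  ⇒ ω_r²/ω_c² = 76/63
Coupling ω_c² = ω_c¹ ⇒ overall = 13/86 × 76/63 = 494/2709

494/2709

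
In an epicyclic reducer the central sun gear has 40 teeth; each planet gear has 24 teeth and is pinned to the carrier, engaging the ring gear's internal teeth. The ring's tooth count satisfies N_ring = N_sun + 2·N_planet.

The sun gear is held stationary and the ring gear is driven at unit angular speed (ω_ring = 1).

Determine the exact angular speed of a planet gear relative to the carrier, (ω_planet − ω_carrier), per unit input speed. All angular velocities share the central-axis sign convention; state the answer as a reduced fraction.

55/48

N_ring = 40 + 2·24 = 88
40(ω_s−ω_c) = −88(ω_r−ω_c),  ω_s=0, ω_r=1
40(0−ω_c) = −88(1−ω_c)  ⇒  128ω_c = 88  ⇒  ω_c = 11/16
sun–planet: 40·(0−11/16) = −24·(ω_p−ω_c)  ⇒  ω_p−ω_c = −(40/24)·(-11/16) = 55/48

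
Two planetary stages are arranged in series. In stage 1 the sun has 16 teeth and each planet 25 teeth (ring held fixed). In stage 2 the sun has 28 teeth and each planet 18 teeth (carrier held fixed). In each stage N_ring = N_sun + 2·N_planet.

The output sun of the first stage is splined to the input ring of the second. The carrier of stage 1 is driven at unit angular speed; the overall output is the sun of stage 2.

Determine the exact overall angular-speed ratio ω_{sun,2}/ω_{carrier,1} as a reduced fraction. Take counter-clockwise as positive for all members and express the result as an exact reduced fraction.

Stage 1: N_ring = 16 + 2·25 = 66
Stage 1: 16(ω_s−ω_c) = −66(ω_r−ω_c),  ω_r=0, ω_c=1
Stage 1: ω_s = 1 − (66/16)(0−1) = 41/8
  ⇒ ω_s¹/ω_c¹ = 41/8
Stage 2: N_ring = 28 + 2·18 = 64
Stage 2: 28(ω_s−ω_c) = −64(ω_r−ω_c),  ω_c=0, ω_r=1
Stage 2: ω_s = 0 − (64/28)(1−0) = -16/7
  ⇒ ω_s²/ω_r² = -16/7
Coupling ω_r² = ω_s¹ ⇒ overall = 41/8 × -16/7 = -82/7

-82/7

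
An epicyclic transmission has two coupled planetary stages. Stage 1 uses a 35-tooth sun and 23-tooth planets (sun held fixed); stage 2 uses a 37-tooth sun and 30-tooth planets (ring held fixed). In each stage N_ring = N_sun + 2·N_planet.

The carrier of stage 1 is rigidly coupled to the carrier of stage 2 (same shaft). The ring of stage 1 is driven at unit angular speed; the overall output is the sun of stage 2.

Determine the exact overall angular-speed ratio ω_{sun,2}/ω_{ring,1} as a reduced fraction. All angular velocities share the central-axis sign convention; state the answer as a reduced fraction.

Stage 1: N_ring = 35 + 2·23 = 81
Stage 1: 35(ω_s−ω_c) = −81(ω_r−ω_c),  ω_s=0, ω_r=1
Stage 1: 35(0−ω_c) = −81(1−ω_c)  ⇒  116ω_c = 81  ⇒  ω_c = 81/116
  ⇒ ω_c¹/ω_r¹ = 81/116
Stage 2: N_ring = 37 + 2·30 = 97
Stage 2: 37(ω_s−ω_c) = −97(ω_r−ω_c),  ω_r=0, ω_c=1
Stage 2: ω_s = 1 − (97/37)(0−1) = 134/37
  ⇒ ω_s²/ω_c² = 134/37
Coupling ω_c² = ω_c¹ ⇒ overall = 81/116 × 134/37 = 5427/2146

5427/2146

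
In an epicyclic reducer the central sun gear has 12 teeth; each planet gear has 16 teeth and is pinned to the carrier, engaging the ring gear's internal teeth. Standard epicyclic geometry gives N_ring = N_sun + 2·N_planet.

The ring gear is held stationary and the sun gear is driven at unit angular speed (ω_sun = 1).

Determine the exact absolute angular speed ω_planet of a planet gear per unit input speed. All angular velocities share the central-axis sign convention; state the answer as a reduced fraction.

N_ring = 12 + 2·16 = 44
12(ω_s−ω_c) = −44(ω_r−ω_c),  ω_r=0, ω_s=1
12(1−ω_c) = −44(0−ω_c)  ⇒  56ω_c = 12  ⇒  ω_c = 3/14
sun–planet: 12·(1−3/14) = −16·(ω_p−ω_c)  ⇒  ω_p−ω_c = −(12/16)·(11/14) = -33/56
ω_p = 3/14 − 33/56 = -3/8

-3/8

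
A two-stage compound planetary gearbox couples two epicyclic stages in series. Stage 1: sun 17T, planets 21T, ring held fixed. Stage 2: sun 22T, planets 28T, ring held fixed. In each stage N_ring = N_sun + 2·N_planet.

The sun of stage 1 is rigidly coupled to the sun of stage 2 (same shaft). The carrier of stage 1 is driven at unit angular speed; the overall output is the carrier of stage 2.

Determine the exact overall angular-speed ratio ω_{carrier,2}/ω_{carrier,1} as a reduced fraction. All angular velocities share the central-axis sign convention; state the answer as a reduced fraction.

418/425

Stage 1: N_ring = 17 + 2·21 = 59
Stage 1: 17(ω_s−ω_c) = −59(ω_r−ω_c),  ω_r=0, ω_c=1
Stage 1: ω_s = 1 − (59/17)(0−1) = 76/17
  ⇒ ω_s¹/ω_c¹ = 76/17
Stage 2: N_ring = 22 + 2·28 = 78
Stage 2: 22(ω_s−ω_c) = −78(ω_r−ω_c),  ω_r=0, ω_s=1
Stage 2: 22(1−ω_c) = −78(0−ω_c)  ⇒  100ω_c = 22  ⇒  ω_c = 11/50
  ⇒ ω_c²/ω_s² = 11/50
Coupling ω_s² = ω_s¹ ⇒ overall = 76/17 × 11/50 = 418/425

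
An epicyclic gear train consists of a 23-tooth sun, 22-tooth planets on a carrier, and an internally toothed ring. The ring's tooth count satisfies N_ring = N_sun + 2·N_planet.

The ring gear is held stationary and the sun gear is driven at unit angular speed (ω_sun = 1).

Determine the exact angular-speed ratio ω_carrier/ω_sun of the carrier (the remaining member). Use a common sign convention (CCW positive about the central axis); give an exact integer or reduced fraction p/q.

23/90

N_ring = 23 + 2·22 = 67
23(ω_s−ω_c) = −67(ω_r−ω_c),  ω_r=0, ω_s=1
23(1−ω_c) = −67(0−ω_c)  ⇒  90ω_c = 23  ⇒  ω_c = 23/90
ω_c/ω_s = 23/90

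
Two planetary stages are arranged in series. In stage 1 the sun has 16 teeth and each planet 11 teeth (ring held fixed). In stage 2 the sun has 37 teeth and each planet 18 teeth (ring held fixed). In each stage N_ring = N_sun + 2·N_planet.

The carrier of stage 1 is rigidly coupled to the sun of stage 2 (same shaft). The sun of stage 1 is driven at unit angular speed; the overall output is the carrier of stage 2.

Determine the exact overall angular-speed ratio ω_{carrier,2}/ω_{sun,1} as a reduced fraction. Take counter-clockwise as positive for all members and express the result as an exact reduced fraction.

Stage 1: N_ring = 16 + 2·11 = 38
Stage 1: 16(ω_s−ω_c) = −38(ω_r−ω_c),  ω_r=0, ω_s=1
Stage 1: 16(1−ω_c) = −38(0−ω_c)  ⇒  54ω_c = 16  ⇒  ω_c = 8/27
  ⇒ ω_c¹/ω_s¹ = 8/27
Stage 2: N_ring = 37 + 2·18 = 73
Stage 2: 37(ω_s−ω_c) = −73(ω_r−ω_c),  ω_r=0, ω_s=1
Stage 2: 37(1−ω_c) = −73(0−ω_c)  ⇒  110ω_c = 37  ⇒  ω_c = 37/110
  ⇒ ω_c²/ω_s² = 37/110
Coupling ω_s² = ω_c¹ ⇒ overall = 8/27 × 37/110 = 148/1485

148/1485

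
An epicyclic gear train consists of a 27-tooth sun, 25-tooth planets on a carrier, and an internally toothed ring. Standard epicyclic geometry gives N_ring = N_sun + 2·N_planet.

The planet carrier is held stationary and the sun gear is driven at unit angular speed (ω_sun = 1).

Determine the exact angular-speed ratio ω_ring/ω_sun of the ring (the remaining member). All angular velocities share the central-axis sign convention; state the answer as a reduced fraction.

-27/77

N_ring = 27 + 2·25 = 77
27(ω_s−ω_c) = −77(ω_r−ω_c),  ω_c=0, ω_s=1
ω_r = 0 − (27/77)(1−0) = -27/77
ω_r/ω_s = -27/77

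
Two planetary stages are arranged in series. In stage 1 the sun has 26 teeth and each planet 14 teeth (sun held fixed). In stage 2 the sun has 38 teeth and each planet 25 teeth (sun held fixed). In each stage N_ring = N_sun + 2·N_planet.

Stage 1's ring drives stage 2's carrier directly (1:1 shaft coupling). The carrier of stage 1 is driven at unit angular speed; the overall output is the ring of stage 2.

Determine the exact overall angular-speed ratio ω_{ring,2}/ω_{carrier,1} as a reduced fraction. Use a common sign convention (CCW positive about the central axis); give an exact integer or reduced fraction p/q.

Stage 1: N_ring = 26 + 2·14 = 54
Stage 1: 26(ω_s−ω_c) = −54(ω_r−ω_c),  ω_s=0, ω_c=1
Stage 1: ω_r = 1 − (26/54)(0−1) = 40/27
  ⇒ ω_r¹/ω_c¹ = 40/27
Stage 2: N_ring = 38 + 2·25 = 88
Stage 2: 38(ω_s−ω_c) = −88(ω_r−ω_c),  ω_s=0, ω_c=1
Stage 2: ω_r = 1 − (38/88)(0−1) = 63/44
  ⇒ ω_r²/ω_c² = 63/44
Coupling ω_c² = ω_r¹ ⇒ overall = 40/27 × 63/44 = 70/33

70/33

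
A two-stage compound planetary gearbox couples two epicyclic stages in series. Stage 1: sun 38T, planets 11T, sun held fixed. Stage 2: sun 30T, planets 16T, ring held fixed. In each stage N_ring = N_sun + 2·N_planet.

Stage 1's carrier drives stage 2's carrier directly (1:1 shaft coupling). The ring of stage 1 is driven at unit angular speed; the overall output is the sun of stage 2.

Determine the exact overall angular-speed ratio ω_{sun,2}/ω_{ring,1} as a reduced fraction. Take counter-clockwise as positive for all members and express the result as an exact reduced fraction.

92/49

Stage 1: N_ring = 38 + 2·11 = 60
Stage 1: 38(ω_s−ω_c) = −60(ω_r−ω_c),  ω_s=0, ω_r=1
Stage 1: 38(0−ω_c) = −60(1−ω_c)  ⇒  98ω_c = 60  ⇒  ω_c = 30/49
  ⇒ ω_c¹/ω_r¹ = 30/49
Stage 2: N_ring = 30 + 2·16 = 62
Stage 2: 30(ω_s−ω_c) = −62(ω_r−ω_c),  ω_r=0, ω_c=1
Stage 2: ω_s = 1 − (62/30)(0−1) = 46/15
  ⇒ ω_s²/ω_c² = 46/15
Coupling ω_c² = ω_c¹ ⇒ overall = 30/49 × 46/15 = 92/49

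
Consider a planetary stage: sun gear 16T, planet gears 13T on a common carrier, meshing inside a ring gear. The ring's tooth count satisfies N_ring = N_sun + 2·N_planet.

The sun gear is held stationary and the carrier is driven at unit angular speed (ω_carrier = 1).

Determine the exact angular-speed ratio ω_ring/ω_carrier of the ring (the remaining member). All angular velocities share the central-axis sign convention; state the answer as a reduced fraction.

N_ring = 16 + 2·13 = 42
16(ω_s−ω_c) = −42(ω_r−ω_c),  ω_s=0, ω_c=1
ω_r = 1 − (16/42)(0−1) = 29/21
ω_r/ω_c = 29/21

29/21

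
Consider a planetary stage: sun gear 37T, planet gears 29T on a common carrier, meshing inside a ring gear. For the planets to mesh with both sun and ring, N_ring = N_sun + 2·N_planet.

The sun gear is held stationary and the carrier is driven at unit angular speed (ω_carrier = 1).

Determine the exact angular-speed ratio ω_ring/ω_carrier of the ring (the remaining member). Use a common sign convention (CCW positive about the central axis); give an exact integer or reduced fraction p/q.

N_ring = 37 + 2·29 = 95
37(ω_s−ω_c) = −95(ω_r−ω_c),  ω_s=0, ω_c=1
ω_r = 1 − (37/95)(0−1) = 132/95
ω_r/ω_c = 132/95

132/95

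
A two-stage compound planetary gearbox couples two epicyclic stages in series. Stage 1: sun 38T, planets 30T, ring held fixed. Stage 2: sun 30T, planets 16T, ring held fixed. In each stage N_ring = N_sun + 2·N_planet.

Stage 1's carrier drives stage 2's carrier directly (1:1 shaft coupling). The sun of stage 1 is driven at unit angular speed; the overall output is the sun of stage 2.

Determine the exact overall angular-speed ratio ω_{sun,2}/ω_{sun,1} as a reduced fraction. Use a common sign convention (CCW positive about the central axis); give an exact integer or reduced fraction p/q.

Stage 1: N_ring = 38 + 2·30 = 98
Stage 1: 38(ω_s−ω_c) = −98(ω_r−ω_c),  ω_r=0, ω_s=1
Stage 1: 38(1−ω_c) = −98(0−ω_c)  ⇒  136ω_c = 38  ⇒  ω_c = 19/68
  ⇒ ω_c¹/ω_s¹ = 19/68
Stage 2: N_ring = 30 + 2·16 = 62
Stage 2: 30(ω_s−ω_c) = −62(ω_r−ω_c),  ω_r=0, ω_c=1
Stage 2: ω_s = 1 − (62/30)(0−1) = 46/15
  ⇒ ω_s²/ω_c² = 46/15
Coupling ω_c² = ω_c¹ ⇒ overall = 19/68 × 46/15 = 437/510

437/510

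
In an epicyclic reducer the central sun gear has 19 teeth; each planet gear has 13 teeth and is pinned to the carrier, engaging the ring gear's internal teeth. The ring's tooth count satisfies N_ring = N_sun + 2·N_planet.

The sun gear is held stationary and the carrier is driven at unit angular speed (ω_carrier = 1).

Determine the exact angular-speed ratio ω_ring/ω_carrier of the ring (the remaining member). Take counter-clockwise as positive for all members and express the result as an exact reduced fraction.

64/45

N_ring = 19 + 2·13 = 45
19(ω_s−ω_c) = −45(ω_r−ω_c),  ω_s=0, ω_c=1
ω_r = 1 − (19/45)(0−1) = 64/45
ω_r/ω_c = 64/45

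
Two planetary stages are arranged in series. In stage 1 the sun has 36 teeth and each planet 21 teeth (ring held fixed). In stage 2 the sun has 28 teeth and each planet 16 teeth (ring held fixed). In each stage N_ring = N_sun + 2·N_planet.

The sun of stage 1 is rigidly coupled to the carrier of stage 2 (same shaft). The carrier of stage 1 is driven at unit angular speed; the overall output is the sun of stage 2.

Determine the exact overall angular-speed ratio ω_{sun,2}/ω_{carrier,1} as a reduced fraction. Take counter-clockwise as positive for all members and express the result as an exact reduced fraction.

209/21

Stage 1: N_ring = 36 + 2·21 = 78
Stage 1: 36(ω_s−ω_c) = −78(ω_r−ω_c),  ω_r=0, ω_c=1
Stage 1: ω_s = 1 − (78/36)(0−1) = 19/6
  ⇒ ω_s¹/ω_c¹ = 19/6
Stage 2: N_ring = 28 + 2·16 = 60
Stage 2: 28(ω_s−ω_c) = −60(ω_r−ω_c),  ω_r=0, ω_c=1
Stage 2: ω_s = 1 − (60/28)(0−1) = 22/7
  ⇒ ω_s²/ω_c² = 22/7
Coupling ω_c² = ω_s¹ ⇒ overall = 19/6 × 22/7 = 209/21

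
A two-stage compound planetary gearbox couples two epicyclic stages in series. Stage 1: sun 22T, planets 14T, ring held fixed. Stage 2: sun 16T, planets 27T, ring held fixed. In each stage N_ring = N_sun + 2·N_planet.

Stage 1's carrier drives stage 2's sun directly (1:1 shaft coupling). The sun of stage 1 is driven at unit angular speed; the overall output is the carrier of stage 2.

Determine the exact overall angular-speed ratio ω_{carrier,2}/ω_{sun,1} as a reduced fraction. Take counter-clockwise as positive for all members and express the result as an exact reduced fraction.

22/387

Stage 1: N_ring = 22 + 2·14 = 50
Stage 1: 22(ω_s−ω_c) = −50(ω_r−ω_c),  ω_r=0, ω_s=1
Stage 1: 22(1−ω_c) = −50(0−ω_c)  ⇒  72ω_c = 22  ⇒  ω_c = 11/36
  ⇒ ω_c¹/ω_s¹ = 11/36
Stage 2: N_ring = 16 + 2·27 = 70
Stage 2: 16(ω_s−ω_c) = −70(ω_r−ω_c),  ω_r=0, ω_s=1
Stage 2: 16(1−ω_c) = −70(0−ω_c)  ⇒  86ω_c = 16  ⇒  ω_c = 8/43
  ⇒ ω_c²/ω_s² = 8/43
Coupling ω_s² = ω_c¹ ⇒ overall = 11/36 × 8/43 = 22/387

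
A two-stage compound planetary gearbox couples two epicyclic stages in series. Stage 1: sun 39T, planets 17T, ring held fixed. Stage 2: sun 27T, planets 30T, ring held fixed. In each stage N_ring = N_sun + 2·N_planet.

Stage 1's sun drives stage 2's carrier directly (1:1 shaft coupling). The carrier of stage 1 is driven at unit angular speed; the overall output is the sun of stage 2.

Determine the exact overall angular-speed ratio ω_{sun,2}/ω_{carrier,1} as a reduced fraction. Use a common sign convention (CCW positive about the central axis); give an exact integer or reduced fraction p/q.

4256/351

Stage 1: N_ring = 39 + 2·17 = 73
Stage 1: 39(ω_s−ω_c) = −73(ω_r−ω_c),  ω_r=0, ω_c=1
Stage 1: ω_s = 1 − (73/39)(0−1) = 112/39
  ⇒ ω_s¹/ω_c¹ = 112/39
Stage 2: N_ring = 27 + 2·30 = 87
Stage 2: 27(ω_s−ω_c) = −87(ω_r−ω_c),  ω_r=0, ω_c=1
Stage 2: ω_s = 1 − (87/27)(0−1) = 38/9
  ⇒ ω_s²/ω_c² = 38/9
Coupling ω_c² = ω_s¹ ⇒ overall = 112/39 × 38/9 = 4256/351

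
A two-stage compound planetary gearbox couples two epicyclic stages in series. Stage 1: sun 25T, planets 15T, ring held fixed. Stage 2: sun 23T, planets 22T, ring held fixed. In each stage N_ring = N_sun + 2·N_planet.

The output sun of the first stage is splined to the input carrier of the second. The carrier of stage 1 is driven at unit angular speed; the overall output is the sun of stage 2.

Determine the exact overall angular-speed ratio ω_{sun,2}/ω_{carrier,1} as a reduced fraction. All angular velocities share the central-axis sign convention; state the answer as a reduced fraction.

Stage 1: N_ring = 25 + 2·15 = 55
Stage 1: 25(ω_s−ω_c) = −55(ω_r−ω_c),  ω_r=0, ω_c=1
Stage 1: ω_s = 1 − (55/25)(0−1) = 16/5
  ⇒ ω_s¹/ω_c¹ = 16/5
Stage 2: N_ring = 23 + 2·22 = 67
Stage 2: 23(ω_s−ω_c) = −67(ω_r−ω_c),  ω_r=0, ω_c=1
Stage 2: ω_s = 1 − (67/23)(0−1) = 90/23
  ⇒ ω_s²/ω_c² = 90/23
Coupling ω_c² = ω_s¹ ⇒ overall = 16/5 × 90/23 = 288/23

288/23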